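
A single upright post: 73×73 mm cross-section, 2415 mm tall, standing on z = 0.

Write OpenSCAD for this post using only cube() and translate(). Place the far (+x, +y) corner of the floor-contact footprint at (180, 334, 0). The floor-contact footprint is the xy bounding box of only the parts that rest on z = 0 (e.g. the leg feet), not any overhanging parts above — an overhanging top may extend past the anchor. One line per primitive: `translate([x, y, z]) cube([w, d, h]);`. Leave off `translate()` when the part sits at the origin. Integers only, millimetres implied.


translate([107, 261, 0]) cube([73, 73, 2415]);


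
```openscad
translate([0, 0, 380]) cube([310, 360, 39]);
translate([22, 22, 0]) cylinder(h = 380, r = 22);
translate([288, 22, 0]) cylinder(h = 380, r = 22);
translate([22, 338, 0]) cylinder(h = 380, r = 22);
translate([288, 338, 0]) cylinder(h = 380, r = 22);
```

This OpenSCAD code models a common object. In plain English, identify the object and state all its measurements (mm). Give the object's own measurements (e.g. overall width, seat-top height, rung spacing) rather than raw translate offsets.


A simple wooden stool: a rectangular seat 310 mm (x) by 360 mm (y), 39 mm thick, top face at z = 419 mm, on four round legs, each 44 mm in diameter. The legs rest on z = 0, each leg's axis is inset half a diameter from the nearest pair of seat edges (so the leg's bounding box is flush with the corner).


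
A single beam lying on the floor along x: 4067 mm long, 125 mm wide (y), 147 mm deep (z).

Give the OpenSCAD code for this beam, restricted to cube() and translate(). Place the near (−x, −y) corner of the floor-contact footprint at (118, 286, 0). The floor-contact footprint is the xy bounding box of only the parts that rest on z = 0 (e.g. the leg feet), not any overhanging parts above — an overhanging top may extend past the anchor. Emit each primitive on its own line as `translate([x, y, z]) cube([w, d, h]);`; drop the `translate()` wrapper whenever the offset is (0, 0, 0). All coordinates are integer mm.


translate([118, 286, 0]) cube([4067, 125, 147]);


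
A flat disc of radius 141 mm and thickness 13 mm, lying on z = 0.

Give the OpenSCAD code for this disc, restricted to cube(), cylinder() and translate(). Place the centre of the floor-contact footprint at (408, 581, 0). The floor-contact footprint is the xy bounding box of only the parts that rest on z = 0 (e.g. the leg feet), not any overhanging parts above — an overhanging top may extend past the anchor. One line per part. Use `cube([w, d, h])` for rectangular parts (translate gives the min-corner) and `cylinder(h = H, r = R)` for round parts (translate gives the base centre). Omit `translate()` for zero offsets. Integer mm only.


translate([408, 581, 0]) cylinder(h = 13, r = 141);


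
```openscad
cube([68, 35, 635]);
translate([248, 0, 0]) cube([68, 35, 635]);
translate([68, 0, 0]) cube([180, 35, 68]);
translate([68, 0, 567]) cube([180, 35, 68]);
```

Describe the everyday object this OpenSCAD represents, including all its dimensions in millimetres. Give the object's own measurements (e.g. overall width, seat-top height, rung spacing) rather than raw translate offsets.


A rectangular picture frame lying in the x–z plane (depth along y). The opening is 180 mm wide (x) by 499 mm tall (z), surrounded by a border 68 mm wide on all four sides. The frame is 35 mm deep and is made of two full-height vertical stiles with two horizontal rails fitted between them.


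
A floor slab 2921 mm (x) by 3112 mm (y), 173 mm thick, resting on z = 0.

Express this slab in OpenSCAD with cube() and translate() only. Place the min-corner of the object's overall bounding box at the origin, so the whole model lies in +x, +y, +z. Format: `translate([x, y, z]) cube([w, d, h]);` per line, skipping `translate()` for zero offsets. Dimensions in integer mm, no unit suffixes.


cube([2921, 3112, 173]);


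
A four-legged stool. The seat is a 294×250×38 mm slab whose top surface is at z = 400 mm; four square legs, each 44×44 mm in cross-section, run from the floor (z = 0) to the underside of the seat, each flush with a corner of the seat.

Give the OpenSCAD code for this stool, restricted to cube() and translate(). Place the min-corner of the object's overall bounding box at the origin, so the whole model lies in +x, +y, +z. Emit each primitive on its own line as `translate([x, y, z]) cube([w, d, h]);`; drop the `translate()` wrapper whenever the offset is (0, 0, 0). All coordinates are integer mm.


translate([0, 0, 362]) cube([294, 250, 38]);
cube([44, 44, 362]);
translate([250, 0, 0]) cube([44, 44, 362]);
translate([0, 206, 0]) cube([44, 44, 362]);
translate([250, 206, 0]) cube([44, 44, 362]);


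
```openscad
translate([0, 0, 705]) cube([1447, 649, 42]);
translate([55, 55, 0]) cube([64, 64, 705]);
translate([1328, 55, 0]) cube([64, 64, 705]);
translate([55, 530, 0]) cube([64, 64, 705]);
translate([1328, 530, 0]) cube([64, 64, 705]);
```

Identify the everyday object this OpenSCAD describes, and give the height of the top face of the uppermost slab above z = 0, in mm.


A table. The table height is 747 mm.

A 1447×649×42 slab sits at z = 705 on four 64 mm square posts — a table. The top surface is at 705 + 42 = 747 mm.


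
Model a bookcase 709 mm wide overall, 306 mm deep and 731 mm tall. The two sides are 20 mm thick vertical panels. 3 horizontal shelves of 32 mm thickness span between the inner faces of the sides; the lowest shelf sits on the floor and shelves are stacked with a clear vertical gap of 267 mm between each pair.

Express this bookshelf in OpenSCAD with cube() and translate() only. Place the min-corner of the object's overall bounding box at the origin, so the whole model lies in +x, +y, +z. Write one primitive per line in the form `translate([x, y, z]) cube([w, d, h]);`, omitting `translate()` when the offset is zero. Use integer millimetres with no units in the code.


cube([20, 306, 731]);
translate([689, 0, 0]) cube([20, 306, 731]);
translate([20, 0, 0]) cube([669, 306, 32]);
translate([20, 0, 299]) cube([669, 306, 32]);
translate([20, 0, 598]) cube([669, 306, 32]);


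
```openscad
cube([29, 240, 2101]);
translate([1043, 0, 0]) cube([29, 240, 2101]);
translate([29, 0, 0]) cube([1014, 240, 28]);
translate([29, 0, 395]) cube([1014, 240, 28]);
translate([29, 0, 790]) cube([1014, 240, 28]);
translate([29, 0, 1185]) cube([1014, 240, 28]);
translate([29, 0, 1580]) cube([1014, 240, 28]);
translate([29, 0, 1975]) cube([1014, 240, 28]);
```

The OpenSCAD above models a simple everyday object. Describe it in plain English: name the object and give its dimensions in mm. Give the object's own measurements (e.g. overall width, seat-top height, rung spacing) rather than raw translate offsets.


An open bookshelf. Two side panels, each 29 mm thick, 240 mm deep and 2101 mm tall, stand 1072 mm apart (outside-to-outside). Between them sit 6 shelves, each 28 mm thick and 240 mm deep, spanning the full gap between the sides. The bottom shelf rests on the floor (its underside at z = 0) and the clear gap between one shelf's top and the next shelf's underside is 367 mm.


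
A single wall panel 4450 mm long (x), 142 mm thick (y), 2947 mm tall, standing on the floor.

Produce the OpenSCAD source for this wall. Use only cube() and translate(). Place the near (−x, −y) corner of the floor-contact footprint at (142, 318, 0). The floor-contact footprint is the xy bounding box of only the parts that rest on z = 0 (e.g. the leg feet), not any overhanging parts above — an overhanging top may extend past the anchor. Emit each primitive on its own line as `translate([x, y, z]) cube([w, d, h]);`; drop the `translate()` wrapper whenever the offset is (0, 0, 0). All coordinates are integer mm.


translate([142, 318, 0]) cube([4450, 142, 2947]);


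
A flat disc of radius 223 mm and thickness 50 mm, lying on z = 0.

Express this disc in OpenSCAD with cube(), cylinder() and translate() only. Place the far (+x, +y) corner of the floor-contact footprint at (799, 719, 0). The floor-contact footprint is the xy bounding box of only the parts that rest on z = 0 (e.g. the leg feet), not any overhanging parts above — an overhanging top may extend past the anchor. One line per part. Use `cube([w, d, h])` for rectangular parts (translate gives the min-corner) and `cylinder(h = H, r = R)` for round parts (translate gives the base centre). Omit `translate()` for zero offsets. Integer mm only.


translate([576, 496, 0]) cylinder(h = 50, r = 223);


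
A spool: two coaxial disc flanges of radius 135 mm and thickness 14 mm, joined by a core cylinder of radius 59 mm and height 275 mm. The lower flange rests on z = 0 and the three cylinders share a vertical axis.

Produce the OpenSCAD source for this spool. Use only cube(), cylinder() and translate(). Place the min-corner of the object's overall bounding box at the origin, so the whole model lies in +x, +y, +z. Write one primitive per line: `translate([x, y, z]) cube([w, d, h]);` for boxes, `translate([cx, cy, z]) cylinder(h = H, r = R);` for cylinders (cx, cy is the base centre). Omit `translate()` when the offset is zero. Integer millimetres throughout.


translate([135, 135, 0]) cylinder(h = 14, r = 135);
translate([135, 135, 14]) cylinder(h = 275, r = 59);
translate([135, 135, 289]) cylinder(h = 14, r = 135);


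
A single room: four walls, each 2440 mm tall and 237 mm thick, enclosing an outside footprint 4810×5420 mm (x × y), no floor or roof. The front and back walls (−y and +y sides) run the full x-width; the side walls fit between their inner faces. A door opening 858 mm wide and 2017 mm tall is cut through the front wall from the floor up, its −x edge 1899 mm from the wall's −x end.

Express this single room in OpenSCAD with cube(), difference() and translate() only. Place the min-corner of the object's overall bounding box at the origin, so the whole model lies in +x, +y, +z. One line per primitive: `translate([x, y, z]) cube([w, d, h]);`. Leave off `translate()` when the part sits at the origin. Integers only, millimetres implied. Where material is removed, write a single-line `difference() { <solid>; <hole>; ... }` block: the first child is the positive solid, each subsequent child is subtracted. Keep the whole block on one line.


difference() { cube([4810, 237, 2440]); translate([1899, 0, 0]) cube([858, 237, 2017]); }
translate([0, 5183, 0]) cube([4810, 237, 2440]);
translate([0, 237, 0]) cube([237, 4946, 2440]);
translate([4573, 237, 0]) cube([237, 4946, 2440]);


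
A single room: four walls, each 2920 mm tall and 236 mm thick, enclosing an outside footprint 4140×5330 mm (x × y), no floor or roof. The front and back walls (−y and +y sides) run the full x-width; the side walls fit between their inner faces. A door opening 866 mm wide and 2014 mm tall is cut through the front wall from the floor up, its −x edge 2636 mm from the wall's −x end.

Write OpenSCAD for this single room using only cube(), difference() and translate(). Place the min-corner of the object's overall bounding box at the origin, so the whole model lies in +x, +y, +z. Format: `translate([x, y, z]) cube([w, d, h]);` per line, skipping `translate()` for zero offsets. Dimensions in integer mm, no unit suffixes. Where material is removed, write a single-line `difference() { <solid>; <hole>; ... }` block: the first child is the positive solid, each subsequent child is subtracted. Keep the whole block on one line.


difference() { cube([4140, 236, 2920]); translate([2636, 0, 0]) cube([866, 236, 2014]); }
translate([0, 5094, 0]) cube([4140, 236, 2920]);
translate([0, 236, 0]) cube([236, 4858, 2920]);
translate([3904, 236, 0]) cube([236, 4858, 2920]);


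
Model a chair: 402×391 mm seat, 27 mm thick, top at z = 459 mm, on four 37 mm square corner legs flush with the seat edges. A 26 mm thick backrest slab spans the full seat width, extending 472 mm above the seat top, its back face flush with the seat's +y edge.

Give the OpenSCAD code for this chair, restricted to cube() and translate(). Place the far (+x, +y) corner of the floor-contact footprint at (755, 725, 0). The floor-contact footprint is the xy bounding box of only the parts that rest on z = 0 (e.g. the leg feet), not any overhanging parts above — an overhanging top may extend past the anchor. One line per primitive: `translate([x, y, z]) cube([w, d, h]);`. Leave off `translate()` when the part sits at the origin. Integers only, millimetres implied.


translate([353, 334, 432]) cube([402, 391, 27]);
translate([353, 334, 0]) cube([37, 37, 432]);
translate([718, 334, 0]) cube([37, 37, 432]);
translate([353, 688, 0]) cube([37, 37, 432]);
translate([718, 688, 0]) cube([37, 37, 432]);
translate([353, 699, 459]) cube([402, 26, 472]);


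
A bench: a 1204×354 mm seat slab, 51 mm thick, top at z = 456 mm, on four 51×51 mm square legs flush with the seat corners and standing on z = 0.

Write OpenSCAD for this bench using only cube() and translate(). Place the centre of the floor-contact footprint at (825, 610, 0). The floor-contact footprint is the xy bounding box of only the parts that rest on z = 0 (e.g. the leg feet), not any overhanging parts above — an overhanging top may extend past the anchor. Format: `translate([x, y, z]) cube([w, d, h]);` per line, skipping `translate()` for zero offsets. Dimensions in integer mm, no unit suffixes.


translate([223, 433, 405]) cube([1204, 354, 51]);
translate([223, 433, 0]) cube([51, 51, 405]);
translate([223, 736, 0]) cube([51, 51, 405]);
translate([1376, 433, 0]) cube([51, 51, 405]);
translate([1376, 736, 0]) cube([51, 51, 405]);


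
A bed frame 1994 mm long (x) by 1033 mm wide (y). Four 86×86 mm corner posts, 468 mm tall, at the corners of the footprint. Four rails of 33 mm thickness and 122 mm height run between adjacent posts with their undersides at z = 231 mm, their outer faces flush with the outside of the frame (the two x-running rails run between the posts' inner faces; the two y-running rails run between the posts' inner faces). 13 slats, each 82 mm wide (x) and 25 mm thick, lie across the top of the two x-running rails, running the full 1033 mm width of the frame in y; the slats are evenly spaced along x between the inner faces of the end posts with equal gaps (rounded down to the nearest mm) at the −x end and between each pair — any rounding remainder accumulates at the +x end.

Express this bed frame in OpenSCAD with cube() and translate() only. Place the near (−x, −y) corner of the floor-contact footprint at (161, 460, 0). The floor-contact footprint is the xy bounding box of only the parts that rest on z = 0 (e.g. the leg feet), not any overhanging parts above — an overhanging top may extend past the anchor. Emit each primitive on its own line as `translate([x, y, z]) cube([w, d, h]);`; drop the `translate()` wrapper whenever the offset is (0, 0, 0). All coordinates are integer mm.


translate([161, 460, 0]) cube([86, 86, 468]);
translate([161, 1407, 0]) cube([86, 86, 468]);
translate([2069, 460, 0]) cube([86, 86, 468]);
translate([2069, 1407, 0]) cube([86, 86, 468]);
translate([247, 460, 231]) cube([1822, 33, 122]);
translate([247, 1460, 231]) cube([1822, 33, 122]);
translate([161, 546, 231]) cube([33, 861, 122]);
translate([2122, 546, 231]) cube([33, 861, 122]);
translate([301, 460, 353]) cube([82, 1033, 25]);
translate([437, 460, 353]) cube([82, 1033, 25]);
translate([573, 460, 353]) cube([82, 1033, 25]);
translate([709, 460, 353]) cube([82, 1033, 25]);
translate([845, 460, 353]) cube([82, 1033, 25]);
translate([981, 460, 353]) cube([82, 1033, 25]);
translate([1117, 460, 353]) cube([82, 1033, 25]);
translate([1253, 460, 353]) cube([82, 1033, 25]);
translate([1389, 460, 353]) cube([82, 1033, 25]);
translate([1525, 460, 353]) cube([82, 1033, 25]);
translate([1661, 460, 353]) cube([82, 1033, 25]);
translate([1797, 460, 353]) cube([82, 1033, 25]);
translate([1933, 460, 353]) cube([82, 1033, 25]);


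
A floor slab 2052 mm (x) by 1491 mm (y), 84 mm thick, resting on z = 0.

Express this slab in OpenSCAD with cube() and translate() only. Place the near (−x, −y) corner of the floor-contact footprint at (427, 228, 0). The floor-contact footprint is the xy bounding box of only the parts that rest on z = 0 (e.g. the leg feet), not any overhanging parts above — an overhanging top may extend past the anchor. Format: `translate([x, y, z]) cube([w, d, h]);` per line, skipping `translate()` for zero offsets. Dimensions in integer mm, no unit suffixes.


translate([427, 228, 0]) cube([2052, 1491, 84]);


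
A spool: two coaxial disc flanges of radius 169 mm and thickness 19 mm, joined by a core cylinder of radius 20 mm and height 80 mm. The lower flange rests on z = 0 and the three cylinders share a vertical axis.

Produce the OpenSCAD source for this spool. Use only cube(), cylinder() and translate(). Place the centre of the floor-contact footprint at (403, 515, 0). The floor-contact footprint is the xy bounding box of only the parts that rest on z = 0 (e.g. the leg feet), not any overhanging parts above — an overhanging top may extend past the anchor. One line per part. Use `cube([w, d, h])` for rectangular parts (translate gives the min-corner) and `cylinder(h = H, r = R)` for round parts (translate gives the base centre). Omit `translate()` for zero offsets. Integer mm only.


translate([403, 515, 0]) cylinder(h = 19, r = 169);
translate([403, 515, 19]) cylinder(h = 80, r = 20);
translate([403, 515, 99]) cylinder(h = 19, r = 169);


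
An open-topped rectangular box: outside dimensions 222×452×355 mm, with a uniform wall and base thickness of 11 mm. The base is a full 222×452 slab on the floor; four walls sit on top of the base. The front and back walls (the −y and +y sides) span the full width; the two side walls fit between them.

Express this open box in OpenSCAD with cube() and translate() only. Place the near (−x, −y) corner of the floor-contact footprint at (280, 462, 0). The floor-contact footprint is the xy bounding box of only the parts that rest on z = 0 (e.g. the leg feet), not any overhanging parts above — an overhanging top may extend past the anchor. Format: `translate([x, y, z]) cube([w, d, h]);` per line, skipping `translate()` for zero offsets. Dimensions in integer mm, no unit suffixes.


translate([280, 462, 0]) cube([222, 452, 11]);
translate([280, 462, 11]) cube([222, 11, 344]);
translate([280, 903, 11]) cube([222, 11, 344]);
translate([280, 473, 11]) cube([11, 430, 344]);
translate([491, 473, 11]) cube([11, 430, 344]);


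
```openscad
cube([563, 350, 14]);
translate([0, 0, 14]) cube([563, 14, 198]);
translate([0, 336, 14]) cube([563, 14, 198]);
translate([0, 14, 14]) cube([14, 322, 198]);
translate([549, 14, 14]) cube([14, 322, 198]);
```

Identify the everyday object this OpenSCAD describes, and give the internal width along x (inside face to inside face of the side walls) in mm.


An open box. The internal width is 535 mm.

A 563×350 base slab with four walls standing on it — an open box. The base is 563 mm wide and the walls are 14 mm thick, so the internal width is 563 − 2 × 14 = 535 mm.


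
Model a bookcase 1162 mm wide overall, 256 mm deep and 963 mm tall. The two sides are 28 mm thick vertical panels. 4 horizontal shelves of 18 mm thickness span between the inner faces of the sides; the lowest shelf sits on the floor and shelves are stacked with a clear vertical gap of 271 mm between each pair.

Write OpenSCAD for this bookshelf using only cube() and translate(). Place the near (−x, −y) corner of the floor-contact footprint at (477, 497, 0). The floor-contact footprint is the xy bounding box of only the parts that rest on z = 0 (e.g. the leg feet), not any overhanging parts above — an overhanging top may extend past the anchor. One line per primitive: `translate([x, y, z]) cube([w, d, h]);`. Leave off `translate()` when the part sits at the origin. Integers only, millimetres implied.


translate([477, 497, 0]) cube([28, 256, 963]);
translate([1611, 497, 0]) cube([28, 256, 963]);
translate([505, 497, 0]) cube([1106, 256, 18]);
translate([505, 497, 289]) cube([1106, 256, 18]);
translate([505, 497, 578]) cube([1106, 256, 18]);
translate([505, 497, 867]) cube([1106, 256, 18]);


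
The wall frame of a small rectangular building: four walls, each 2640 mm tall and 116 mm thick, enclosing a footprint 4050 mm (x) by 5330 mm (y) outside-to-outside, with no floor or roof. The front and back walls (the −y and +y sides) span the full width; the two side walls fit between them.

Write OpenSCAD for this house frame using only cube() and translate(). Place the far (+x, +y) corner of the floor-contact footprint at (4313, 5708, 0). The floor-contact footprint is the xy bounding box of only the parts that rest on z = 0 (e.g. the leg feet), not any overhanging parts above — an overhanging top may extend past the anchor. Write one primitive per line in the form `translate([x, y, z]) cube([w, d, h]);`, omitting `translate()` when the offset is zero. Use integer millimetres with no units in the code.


translate([263, 378, 0]) cube([4050, 116, 2640]);
translate([263, 5592, 0]) cube([4050, 116, 2640]);
translate([263, 494, 0]) cube([116, 5098, 2640]);
translate([4197, 494, 0]) cube([116, 5098, 2640]);


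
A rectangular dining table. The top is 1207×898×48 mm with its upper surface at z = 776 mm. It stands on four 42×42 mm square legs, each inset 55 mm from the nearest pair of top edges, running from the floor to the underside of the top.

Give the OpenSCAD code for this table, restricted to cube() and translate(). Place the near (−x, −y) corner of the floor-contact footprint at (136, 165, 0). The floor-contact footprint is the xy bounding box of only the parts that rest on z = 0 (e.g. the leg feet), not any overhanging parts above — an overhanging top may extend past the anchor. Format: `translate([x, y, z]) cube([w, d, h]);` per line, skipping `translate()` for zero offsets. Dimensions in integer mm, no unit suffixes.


translate([81, 110, 728]) cube([1207, 898, 48]);
translate([136, 165, 0]) cube([42, 42, 728]);
translate([1191, 165, 0]) cube([42, 42, 728]);
translate([136, 911, 0]) cube([42, 42, 728]);
translate([1191, 911, 0]) cube([42, 42, 728]);


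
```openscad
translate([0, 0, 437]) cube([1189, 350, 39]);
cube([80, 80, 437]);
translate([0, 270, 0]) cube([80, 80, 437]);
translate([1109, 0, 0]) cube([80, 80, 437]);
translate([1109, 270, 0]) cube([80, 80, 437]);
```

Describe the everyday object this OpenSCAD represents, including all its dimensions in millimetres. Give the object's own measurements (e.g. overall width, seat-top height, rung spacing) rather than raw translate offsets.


A bench: a 1189×350 mm seat slab, 39 mm thick, top at z = 476 mm, on four 80×80 mm square legs flush with the seat corners and standing on z = 0.


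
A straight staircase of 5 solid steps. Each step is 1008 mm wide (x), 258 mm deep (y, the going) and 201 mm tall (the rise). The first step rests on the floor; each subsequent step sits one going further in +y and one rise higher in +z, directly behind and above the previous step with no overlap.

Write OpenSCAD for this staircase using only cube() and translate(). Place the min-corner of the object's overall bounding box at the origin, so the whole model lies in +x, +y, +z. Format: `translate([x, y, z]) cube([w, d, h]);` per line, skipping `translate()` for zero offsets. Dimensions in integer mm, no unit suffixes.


cube([1008, 258, 201]);
translate([0, 258, 201]) cube([1008, 258, 201]);
translate([0, 516, 402]) cube([1008, 258, 201]);
translate([0, 774, 603]) cube([1008, 258, 201]);
translate([0, 1032, 804]) cube([1008, 258, 201]);


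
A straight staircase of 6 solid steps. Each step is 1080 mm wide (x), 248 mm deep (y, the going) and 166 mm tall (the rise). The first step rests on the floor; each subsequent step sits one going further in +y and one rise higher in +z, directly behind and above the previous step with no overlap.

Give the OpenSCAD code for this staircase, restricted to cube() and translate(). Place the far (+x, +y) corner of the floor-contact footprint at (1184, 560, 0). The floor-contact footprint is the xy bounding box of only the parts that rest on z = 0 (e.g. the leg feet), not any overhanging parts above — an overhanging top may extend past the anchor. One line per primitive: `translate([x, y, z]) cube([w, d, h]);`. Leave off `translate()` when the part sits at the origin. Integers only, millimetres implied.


translate([104, 312, 0]) cube([1080, 248, 166]);
translate([104, 560, 166]) cube([1080, 248, 166]);
translate([104, 808, 332]) cube([1080, 248, 166]);
translate([104, 1056, 498]) cube([1080, 248, 166]);
translate([104, 1304, 664]) cube([1080, 248, 166]);
translate([104, 1552, 830]) cube([1080, 248, 166]);


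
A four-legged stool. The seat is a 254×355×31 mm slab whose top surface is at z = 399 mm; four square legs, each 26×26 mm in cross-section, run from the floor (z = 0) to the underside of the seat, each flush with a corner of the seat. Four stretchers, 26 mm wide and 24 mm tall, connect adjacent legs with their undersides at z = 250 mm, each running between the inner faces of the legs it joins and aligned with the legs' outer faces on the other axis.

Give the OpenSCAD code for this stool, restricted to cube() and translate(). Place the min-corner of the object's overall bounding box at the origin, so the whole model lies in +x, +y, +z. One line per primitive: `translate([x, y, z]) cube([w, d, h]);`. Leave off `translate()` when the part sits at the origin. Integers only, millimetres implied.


translate([0, 0, 368]) cube([254, 355, 31]);
cube([26, 26, 368]);
translate([228, 0, 0]) cube([26, 26, 368]);
translate([0, 329, 0]) cube([26, 26, 368]);
translate([228, 329, 0]) cube([26, 26, 368]);
translate([26, 0, 250]) cube([202, 26, 24]);
translate([26, 329, 250]) cube([202, 26, 24]);
translate([0, 26, 250]) cube([26, 303, 24]);
translate([228, 26, 250]) cube([26, 303, 24]);


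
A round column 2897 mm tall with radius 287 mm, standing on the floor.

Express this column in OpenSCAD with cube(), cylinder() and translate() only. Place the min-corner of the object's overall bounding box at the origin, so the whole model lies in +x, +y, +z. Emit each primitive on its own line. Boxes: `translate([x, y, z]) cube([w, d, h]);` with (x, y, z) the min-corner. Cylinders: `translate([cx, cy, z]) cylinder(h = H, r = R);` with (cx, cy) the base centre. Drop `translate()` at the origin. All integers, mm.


translate([287, 287, 0]) cylinder(h = 2897, r = 287);


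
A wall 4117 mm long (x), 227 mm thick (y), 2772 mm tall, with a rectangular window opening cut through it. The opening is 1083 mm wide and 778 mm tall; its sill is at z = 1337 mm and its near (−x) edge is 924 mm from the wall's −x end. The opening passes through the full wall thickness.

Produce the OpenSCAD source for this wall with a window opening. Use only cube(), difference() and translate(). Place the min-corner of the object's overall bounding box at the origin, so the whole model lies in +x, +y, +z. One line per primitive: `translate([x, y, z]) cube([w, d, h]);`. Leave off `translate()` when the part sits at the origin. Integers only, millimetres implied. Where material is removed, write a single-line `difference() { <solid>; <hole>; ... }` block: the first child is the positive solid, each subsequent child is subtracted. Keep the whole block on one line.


difference() { cube([4117, 227, 2772]); translate([924, 0, 1337]) cube([1083, 227, 778]); }


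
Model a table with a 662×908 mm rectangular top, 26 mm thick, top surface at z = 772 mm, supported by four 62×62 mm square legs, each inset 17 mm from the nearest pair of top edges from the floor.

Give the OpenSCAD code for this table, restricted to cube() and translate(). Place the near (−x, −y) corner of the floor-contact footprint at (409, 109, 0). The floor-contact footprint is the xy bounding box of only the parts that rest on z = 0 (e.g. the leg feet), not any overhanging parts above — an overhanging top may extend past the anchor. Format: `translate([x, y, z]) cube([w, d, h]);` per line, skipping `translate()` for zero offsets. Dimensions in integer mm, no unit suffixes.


translate([392, 92, 746]) cube([662, 908, 26]);
translate([409, 109, 0]) cube([62, 62, 746]);
translate([975, 109, 0]) cube([62, 62, 746]);
translate([409, 921, 0]) cube([62, 62, 746]);
translate([975, 921, 0]) cube([62, 62, 746]);


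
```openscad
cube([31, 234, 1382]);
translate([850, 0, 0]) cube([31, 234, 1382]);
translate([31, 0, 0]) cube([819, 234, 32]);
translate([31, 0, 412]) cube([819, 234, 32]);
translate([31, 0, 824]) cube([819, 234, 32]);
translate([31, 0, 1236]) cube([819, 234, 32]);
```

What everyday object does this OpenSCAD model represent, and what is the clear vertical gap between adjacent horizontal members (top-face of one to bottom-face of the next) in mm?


A bookshelf. The clear shelf gap is 380 mm.

Two tall side panels with 4 horizontal boards between them — a bookshelf. The first two shelf undersides are at z = 0 and z = 412; with shelf thickness 32, the clear gap is 412 − 0 − 32 = 380 mm.


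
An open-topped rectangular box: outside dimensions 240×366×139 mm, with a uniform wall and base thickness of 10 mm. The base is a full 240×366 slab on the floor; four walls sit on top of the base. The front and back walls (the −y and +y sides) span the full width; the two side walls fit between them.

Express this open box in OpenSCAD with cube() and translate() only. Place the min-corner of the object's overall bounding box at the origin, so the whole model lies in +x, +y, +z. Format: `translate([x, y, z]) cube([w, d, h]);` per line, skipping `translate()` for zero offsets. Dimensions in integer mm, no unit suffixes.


cube([240, 366, 10]);
translate([0, 0, 10]) cube([240, 10, 129]);
translate([0, 356, 10]) cube([240, 10, 129]);
translate([0, 10, 10]) cube([10, 346, 129]);
translate([230, 10, 10]) cube([10, 346, 129]);


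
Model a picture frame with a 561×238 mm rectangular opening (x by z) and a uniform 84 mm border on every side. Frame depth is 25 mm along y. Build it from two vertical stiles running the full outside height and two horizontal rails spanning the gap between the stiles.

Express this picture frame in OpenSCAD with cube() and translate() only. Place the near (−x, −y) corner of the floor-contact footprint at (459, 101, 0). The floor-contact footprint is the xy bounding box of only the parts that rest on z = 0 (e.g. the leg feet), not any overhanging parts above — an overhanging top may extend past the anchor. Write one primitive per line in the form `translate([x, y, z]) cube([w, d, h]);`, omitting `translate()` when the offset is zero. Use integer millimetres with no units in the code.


translate([459, 101, 0]) cube([84, 25, 406]);
translate([1104, 101, 0]) cube([84, 25, 406]);
translate([543, 101, 0]) cube([561, 25, 84]);
translate([543, 101, 322]) cube([561, 25, 84]);


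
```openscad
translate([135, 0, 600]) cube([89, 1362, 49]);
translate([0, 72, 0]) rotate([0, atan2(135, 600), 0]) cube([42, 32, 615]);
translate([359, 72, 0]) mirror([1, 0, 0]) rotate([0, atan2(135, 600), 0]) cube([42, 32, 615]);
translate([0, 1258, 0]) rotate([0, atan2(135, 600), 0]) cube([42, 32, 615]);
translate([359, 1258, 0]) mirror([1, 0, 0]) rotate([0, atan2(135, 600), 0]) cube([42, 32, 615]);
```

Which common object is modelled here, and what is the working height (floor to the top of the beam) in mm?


A sawhorse. The overall height is 649 mm.

A beam across two mirrored pairs of raked legs — a sawhorse. The beam's underside is at z = 600 (matching the legs' vertical rise in atan2(135, 600)) and the beam is 49 mm tall, so its top is at 600 + 49 = 649 mm. The raked legs top out at the beam's underside, so that is the highest point.


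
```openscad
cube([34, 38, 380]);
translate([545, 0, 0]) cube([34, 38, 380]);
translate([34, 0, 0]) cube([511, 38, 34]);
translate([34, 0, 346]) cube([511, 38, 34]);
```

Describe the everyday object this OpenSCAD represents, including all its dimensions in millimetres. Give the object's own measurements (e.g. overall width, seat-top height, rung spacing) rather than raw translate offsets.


A rectangular picture frame lying in the x–z plane (depth along y). The opening is 511 mm wide (x) by 312 mm tall (z), surrounded by a border 34 mm wide on all four sides. The frame is 38 mm deep and is made of two full-height vertical stiles with two horizontal rails fitted between them.


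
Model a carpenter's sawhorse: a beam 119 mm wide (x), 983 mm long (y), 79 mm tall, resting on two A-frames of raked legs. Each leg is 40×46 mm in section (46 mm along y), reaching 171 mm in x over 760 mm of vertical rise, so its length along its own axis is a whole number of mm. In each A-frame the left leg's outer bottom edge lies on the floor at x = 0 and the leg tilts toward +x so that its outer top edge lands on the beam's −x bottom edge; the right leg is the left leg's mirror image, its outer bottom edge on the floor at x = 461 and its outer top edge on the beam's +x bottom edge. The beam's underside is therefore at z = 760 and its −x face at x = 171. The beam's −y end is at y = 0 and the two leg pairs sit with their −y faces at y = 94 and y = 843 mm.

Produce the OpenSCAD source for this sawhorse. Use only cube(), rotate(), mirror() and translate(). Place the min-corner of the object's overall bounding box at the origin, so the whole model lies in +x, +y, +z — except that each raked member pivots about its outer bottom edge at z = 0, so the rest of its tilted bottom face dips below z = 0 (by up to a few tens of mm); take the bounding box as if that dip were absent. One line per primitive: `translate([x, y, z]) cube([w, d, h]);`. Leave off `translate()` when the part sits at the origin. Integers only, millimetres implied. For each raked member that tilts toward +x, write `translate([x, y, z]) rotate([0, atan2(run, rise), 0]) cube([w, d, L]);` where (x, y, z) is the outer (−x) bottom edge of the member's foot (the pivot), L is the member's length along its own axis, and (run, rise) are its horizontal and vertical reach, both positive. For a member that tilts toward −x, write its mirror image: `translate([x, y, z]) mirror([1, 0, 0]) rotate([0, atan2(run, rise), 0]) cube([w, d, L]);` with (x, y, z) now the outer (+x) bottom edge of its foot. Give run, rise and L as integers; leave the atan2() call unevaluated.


// leg length = √(171² + 760²) = 779
// right-leg outer foot x = 2·171 + 119 = 461
// beam min-corner = (171, 0, 760)
translate([171, 0, 760]) cube([119, 983, 79]);
translate([0, 94, 0]) rotate([0, atan2(171, 760), 0]) cube([40, 46, 779]);
translate([461, 94, 0]) mirror([1, 0, 0]) rotate([0, atan2(171, 760), 0]) cube([40, 46, 779]);
translate([0, 843, 0]) rotate([0, atan2(171, 760), 0]) cube([40, 46, 779]);
translate([461, 843, 0]) mirror([1, 0, 0]) rotate([0, atan2(171, 760), 0]) cube([40, 46, 779]);


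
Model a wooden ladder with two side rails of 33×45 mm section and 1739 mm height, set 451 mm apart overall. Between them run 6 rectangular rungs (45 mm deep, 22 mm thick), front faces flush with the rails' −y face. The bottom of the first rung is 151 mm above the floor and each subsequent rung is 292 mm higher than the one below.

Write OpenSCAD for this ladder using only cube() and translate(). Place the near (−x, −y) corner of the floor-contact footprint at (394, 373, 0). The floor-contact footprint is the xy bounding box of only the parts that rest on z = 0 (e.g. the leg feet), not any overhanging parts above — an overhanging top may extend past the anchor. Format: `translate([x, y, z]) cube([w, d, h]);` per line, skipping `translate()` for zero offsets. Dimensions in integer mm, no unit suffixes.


translate([394, 373, 0]) cube([33, 45, 1739]);
translate([812, 373, 0]) cube([33, 45, 1739]);
translate([427, 373, 151]) cube([385, 45, 22]);
translate([427, 373, 443]) cube([385, 45, 22]);
translate([427, 373, 735]) cube([385, 45, 22]);
translate([427, 373, 1027]) cube([385, 45, 22]);
translate([427, 373, 1319]) cube([385, 45, 22]);
translate([427, 373, 1611]) cube([385, 45, 22]);


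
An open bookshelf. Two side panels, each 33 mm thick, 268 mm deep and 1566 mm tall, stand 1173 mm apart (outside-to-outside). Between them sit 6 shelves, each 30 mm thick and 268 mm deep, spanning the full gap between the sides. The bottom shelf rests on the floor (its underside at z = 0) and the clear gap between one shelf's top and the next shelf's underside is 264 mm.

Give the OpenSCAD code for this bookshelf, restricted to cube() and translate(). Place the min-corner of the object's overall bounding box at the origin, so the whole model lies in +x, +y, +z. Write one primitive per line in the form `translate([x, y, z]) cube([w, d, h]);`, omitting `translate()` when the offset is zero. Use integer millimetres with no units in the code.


cube([33, 268, 1566]);
translate([1140, 0, 0]) cube([33, 268, 1566]);
translate([33, 0, 0]) cube([1107, 268, 30]);
translate([33, 0, 294]) cube([1107, 268, 30]);
translate([33, 0, 588]) cube([1107, 268, 30]);
translate([33, 0, 882]) cube([1107, 268, 30]);
translate([33, 0, 1176]) cube([1107, 268, 30]);
translate([33, 0, 1470]) cube([1107, 268, 30]);


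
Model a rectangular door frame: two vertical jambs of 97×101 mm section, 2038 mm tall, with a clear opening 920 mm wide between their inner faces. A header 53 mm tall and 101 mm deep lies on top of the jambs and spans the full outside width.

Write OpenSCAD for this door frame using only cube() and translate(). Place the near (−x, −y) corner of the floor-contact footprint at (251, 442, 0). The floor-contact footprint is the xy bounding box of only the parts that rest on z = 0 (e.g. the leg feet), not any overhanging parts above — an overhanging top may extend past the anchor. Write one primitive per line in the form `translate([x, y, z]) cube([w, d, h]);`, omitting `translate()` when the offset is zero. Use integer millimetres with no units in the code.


translate([251, 442, 0]) cube([97, 101, 2038]);
translate([1268, 442, 0]) cube([97, 101, 2038]);
translate([251, 442, 2038]) cube([1114, 101, 53]);


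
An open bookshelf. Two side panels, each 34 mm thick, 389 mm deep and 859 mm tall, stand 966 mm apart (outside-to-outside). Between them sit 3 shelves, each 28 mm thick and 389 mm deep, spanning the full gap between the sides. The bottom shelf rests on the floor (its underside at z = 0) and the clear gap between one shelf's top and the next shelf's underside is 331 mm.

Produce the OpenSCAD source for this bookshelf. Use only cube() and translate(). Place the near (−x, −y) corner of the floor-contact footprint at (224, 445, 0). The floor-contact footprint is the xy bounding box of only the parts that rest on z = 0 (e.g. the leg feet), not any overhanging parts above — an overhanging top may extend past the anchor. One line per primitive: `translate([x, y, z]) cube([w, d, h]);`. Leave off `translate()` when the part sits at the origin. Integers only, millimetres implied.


translate([224, 445, 0]) cube([34, 389, 859]);
translate([1156, 445, 0]) cube([34, 389, 859]);
translate([258, 445, 0]) cube([898, 389, 28]);
translate([258, 445, 359]) cube([898, 389, 28]);
translate([258, 445, 718]) cube([898, 389, 28]);


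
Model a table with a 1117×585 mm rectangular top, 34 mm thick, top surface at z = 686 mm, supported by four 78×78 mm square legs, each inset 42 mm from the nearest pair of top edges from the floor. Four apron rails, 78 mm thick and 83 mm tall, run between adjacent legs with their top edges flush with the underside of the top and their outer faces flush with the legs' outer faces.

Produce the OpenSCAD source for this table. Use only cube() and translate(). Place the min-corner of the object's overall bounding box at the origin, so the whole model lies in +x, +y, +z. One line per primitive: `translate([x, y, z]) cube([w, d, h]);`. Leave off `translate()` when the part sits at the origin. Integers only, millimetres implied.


// leg_h = 686 - 34 = 652
// apron z = 652 - 83 = 569
translate([0, 0, 652]) cube([1117, 585, 34]);
translate([42, 42, 0]) cube([78, 78, 652]);
translate([997, 42, 0]) cube([78, 78, 652]);
translate([42, 465, 0]) cube([78, 78, 652]);
translate([997, 465, 0]) cube([78, 78, 652]);
translate([120, 42, 569]) cube([877, 78, 83]);
translate([120, 465, 569]) cube([877, 78, 83]);
translate([42, 120, 569]) cube([78, 345, 83]);
translate([997, 120, 569]) cube([78, 345, 83]);
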